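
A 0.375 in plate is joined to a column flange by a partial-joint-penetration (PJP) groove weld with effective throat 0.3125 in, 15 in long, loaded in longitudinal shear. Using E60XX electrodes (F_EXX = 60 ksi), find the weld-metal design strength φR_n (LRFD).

Effective throat (given) t_e = 0.3125 in.
A_we = 0.3125 × 15 = 4.688 in².
F_nw = 0.6 F_EXX = 36 ksi.
φR_n = 0.75 × 36 × 4.688 = 126.6 kips.

φR_n ≈ 127 kips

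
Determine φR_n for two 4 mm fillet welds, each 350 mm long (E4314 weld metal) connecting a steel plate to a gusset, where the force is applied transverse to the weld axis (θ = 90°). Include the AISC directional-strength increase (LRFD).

E43XX → F_EXX = 430 MPa.
t_e = 0.707 × 4 = 2.828 mm; A_we = 2.828 × 700 = 1980 mm².
Directional factor: 1.0 + 0.5 sin^1.5(90°) = 1.5.
F_nw = 0.6 × 430 × 1.5 = 387 MPa.
φR_n = 0.75 × 387 × 1980 × 10⁻³ = 574.6 kN.

φR_n ≈ 575 kN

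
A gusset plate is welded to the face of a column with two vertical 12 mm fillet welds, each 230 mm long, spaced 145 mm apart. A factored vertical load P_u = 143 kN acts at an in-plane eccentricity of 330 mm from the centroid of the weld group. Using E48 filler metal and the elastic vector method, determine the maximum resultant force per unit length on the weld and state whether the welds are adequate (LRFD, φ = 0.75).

f_max ≈ 1630 N/mm; adequate

E48XX → F_EXX = 480 MPa.
Total weld length L_w = 460 mm. Treat welds as unit-width lines.
Polar moment about centroid: J = 2[d³/12 + d(b/2)²] = 2[230³/12 + 230×72.5²] = 4446000 mm³.
Direct shear f_v = P/L_w = 143×10³ / 460 = 310.9 N/mm (vertical).
Torsion M = P·e = 143×10³ × 330 = 47190000 N·mm.
Critical point at (x, y) = (72.5, 115) from centroid. f_tx = M·y/J = 1221 N/mm; f_ty = M·x/J = 769.6 N/mm.
Resultant f_max = √[f_tx² + (f_v + f_ty)²] = √[1221² + (310.9 + 769.6)²] = 1630 N/mm.
Capacity per unit length: φr_n = 0.75 × 0.6 × 480 × (0.707 × 12) = 1833 N/mm.
1630 ≤ 1833 → adequate.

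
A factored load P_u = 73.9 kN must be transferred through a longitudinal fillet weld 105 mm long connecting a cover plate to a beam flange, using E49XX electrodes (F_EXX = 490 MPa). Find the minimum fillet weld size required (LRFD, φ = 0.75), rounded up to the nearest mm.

w = 5 mm

Total weld length L = 105 mm.
Required throat t_e = P_u / (φ × 0.6 F_EXX × L) = 73.9 / (0.75 × 0.6 × 490 × 105 × 10⁻³) = 3.192 mm.
Required leg w = t_e / 0.707 = 4.515 mm → use 5 mm.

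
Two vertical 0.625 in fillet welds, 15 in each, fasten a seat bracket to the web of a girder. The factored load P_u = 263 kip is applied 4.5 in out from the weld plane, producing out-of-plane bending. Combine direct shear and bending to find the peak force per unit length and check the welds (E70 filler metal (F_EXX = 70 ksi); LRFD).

L_w = 2 × 15 = 30 in; section modulus (unit throat) S = 2 × L²/6 = 75 in².
Direct shear f_v = P/L_w = 263/30 = 8.767 kip/in.
Moment M = P × e = 263 × 4.5 = 1183.5 kip·in; bending f_b = M/S = 15.78 kip/in.
f_max = √(f_v² + f_b²) = √(8.767² + 15.78²) = 18.05 kip/in.
φr_n = 0.75 × 0.6 × 70 × (0.707 × 0.625) = 13.92 kip/in → NOT adequate.

f_max ≈ 18.1 kip/in; NOT adequate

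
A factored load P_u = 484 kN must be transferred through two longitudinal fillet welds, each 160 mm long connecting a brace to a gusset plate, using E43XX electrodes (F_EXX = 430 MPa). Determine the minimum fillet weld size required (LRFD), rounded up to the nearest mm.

Total weld length L = 320 mm.
Required throat t_e = P_u / (φ × 0.6 F_EXX × L) = 484 / (0.75 × 0.6 × 430 × 320 × 10⁻³) = 7.817 mm.
Required leg w = t_e / 0.707 = 11.06 mm → use 12 mm.

w = 12 mm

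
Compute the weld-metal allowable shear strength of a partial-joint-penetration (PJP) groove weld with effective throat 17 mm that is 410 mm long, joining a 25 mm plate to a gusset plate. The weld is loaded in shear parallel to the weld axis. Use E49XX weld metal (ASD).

R_n/Ω ≈ 1020 kN

E49XX → F_EXX = 490 MPa.
Effective throat (given) t_e = 17 mm.
A_we = 17 × 410 = 6970 mm².
F_nw = 0.6 F_EXX = 294 MPa.
R_n/Ω = (294 × 6970) / 2.0 × 10⁻³ = 1025 kN.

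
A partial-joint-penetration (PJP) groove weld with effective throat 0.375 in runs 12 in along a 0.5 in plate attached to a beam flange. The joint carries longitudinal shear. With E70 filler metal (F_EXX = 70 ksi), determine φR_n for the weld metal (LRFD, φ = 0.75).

φR_n ≈ 142 kip

Effective throat (given) t_e = 0.375 in.
A_we = 0.375 × 12 = 4.5 in².
F_nw = 0.6 F_EXX = 42 ksi.
φR_n = 0.75 × 42 × 4.5 = 141.8 kip.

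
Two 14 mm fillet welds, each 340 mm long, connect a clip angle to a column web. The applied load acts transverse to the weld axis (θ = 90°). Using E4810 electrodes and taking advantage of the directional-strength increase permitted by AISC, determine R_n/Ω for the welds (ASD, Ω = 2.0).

E48XX → F_EXX = 480 MPa.
t_e = 0.707 × 14 = 9.898 mm; A_we = 9.898 × 680 = 6731 mm².
Directional factor: 1.0 + 0.5 sin^1.5(90°) = 1.5.
F_nw = 0.6 × 480 × 1.5 = 432 MPa.
R_n/Ω = (432 × 6731) / 2.0 × 10⁻³ = 1454 kN.

R_n/Ω ≈ 1450 kN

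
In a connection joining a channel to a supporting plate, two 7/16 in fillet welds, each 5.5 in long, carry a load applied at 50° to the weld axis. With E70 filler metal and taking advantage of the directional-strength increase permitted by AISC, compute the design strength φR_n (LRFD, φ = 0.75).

φR_n ≈ 143 kips

E70XX → F_EXX = 70 ksi.
t_e = 0.707 × 0.4375 = 0.3093 in; A_we = 0.3093 × 11 = 3.402 in².
Directional factor: 1.0 + 0.5 sin^1.5(50°) = 1.335.
F_nw = 0.6 × 70 × 1.335 = 56.08 ksi.
φR_n = 0.75 × 56.08 × 3.402 = 143.1 kips.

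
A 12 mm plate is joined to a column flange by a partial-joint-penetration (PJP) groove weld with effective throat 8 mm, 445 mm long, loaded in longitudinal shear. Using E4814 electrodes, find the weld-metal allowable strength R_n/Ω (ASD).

R_n/Ω ≈ 513 kN

E48XX → F_EXX = 480 MPa.
Effective throat (given) t_e = 8 mm.
A_we = 8 × 445 = 3560 mm².
F_nw = 0.6 F_EXX = 288 MPa.
R_n/Ω = (288 × 3560) / 2.0 × 10⁻³ = 512.6 kN.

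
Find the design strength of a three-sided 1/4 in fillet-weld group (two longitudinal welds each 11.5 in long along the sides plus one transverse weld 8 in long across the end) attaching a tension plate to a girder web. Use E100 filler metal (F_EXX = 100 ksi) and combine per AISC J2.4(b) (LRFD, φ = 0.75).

t_e = 0.707 × 0.25 = 0.1767 in.
R_nwl = 0.6 × 100 × 0.1767 × 23 = 243.9 kips (longitudinal, 2 welds).
R_nwt = 0.6 × 100 × 0.1767 × 8 = 84.84 kips (transverse, base value).
(i) R_nwl + R_nwt = 328.8 kips; (ii) 0.85 R_nwl + 1.5 R_nwt = 334.6 kips.
R_n = max = 334.6 kips [governs: (ii)]; φR_n = 250.9 kips.

φR_n ≈ 251 kips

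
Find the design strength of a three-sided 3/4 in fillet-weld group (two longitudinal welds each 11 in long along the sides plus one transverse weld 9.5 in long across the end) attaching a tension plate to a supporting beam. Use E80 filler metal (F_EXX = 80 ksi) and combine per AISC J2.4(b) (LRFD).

t_e = 0.707 × 0.75 = 0.5302 in.
R_nwl = 0.6 × 80 × 0.5302 × 22 = 559.9 kips (longitudinal, 2 welds).
R_nwt = 0.6 × 80 × 0.5302 × 9.5 = 241.8 kips (transverse, base value).
(i) R_nwl + R_nwt = 801.7 kips; (ii) 0.85 R_nwl + 1.5 R_nwt = 838.6 kips.
R_n = max = 838.6 kips [governs: (ii)]; φR_n = 629 kips.

φR_n ≈ 629 kips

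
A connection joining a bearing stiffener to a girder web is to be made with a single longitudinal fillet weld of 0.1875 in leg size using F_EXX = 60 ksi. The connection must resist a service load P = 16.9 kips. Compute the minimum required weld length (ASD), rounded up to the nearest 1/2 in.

L = 7.5 in

Throat t_e = 0.707 × 0.1875 = 0.1326 in.
r_n/Ω = (0.6 × 60 × 0.1326) / 2.0 = 2.386 kip/in.
L_req = P / (r_n/Ω) = 16.9 / 2.386 = 7.083 in total.
Round up → use L = 7.5 in.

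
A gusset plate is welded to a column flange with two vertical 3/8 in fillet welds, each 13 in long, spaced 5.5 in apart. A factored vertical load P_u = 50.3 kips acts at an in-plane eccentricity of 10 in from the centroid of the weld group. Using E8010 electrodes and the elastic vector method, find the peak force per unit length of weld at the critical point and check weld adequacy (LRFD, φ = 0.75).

E80XX → F_EXX = 80 ksi.
Total weld length L_w = 26 in. Treat welds as unit-width lines.
Polar moment about centroid: J = 2[d³/12 + d(b/2)²] = 2[13³/12 + 13×2.75²] = 562.8 in³.
Direct shear f_v = P/L_w = 50.3 / 26 = 1.935 kip/in (vertical).
Torsion M = P·e = 50.3 × 10 = 503 kip·in.
Critical point at (x, y) = (2.75, 6.5) from centroid. f_tx = M·y/J = 5.809 kip/in; f_ty = M·x/J = 2.458 kip/in.
Resultant f_max = √[f_tx² + (f_v + f_ty)²] = √[5.809² + (1.935 + 2.458)²] = 7.283 kip/in.
Capacity per unit length: φr_n = 0.75 × 0.6 × 80 × (0.707 × 0.375) = 9.544 kip/in.
7.283 ≤ 9.544 → adequate.

f_max ≈ 7.28 kip/in; adequate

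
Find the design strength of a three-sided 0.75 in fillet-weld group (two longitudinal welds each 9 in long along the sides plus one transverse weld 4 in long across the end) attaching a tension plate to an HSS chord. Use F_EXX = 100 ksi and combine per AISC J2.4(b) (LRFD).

t_e = 0.707 × 0.75 = 0.5302 in.
R_nwl = 0.6 × 100 × 0.5302 × 18 = 572.7 kip (longitudinal, 2 welds).
R_nwt = 0.6 × 100 × 0.5302 × 4 = 127.3 kip (transverse, base value).
(i) R_nwl + R_nwt = 699.9 kip; (ii) 0.85 R_nwl + 1.5 R_nwt = 677.7 kip.
R_n = max = 699.9 kip [governs: (i)]; φR_n = 524.9 kip.

φR_n ≈ 525 kip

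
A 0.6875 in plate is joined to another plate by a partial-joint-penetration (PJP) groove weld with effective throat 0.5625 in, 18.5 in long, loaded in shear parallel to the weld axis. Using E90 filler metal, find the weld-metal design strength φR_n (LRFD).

E90XX → F_EXX = 90 ksi.
Effective throat (given) t_e = 0.5625 in.
A_we = 0.5625 × 18.5 = 10.41 in².
F_nw = 0.6 F_EXX = 54 ksi.
φR_n = 0.75 × 54 × 10.41 = 421.5 kips.

φR_n ≈ 421 kips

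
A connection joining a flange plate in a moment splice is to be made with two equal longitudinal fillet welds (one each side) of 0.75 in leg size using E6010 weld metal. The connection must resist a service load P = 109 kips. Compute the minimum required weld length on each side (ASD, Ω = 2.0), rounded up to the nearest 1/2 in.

L = 6 in on each side

E60XX → F_EXX = 60 ksi.
Throat t_e = 0.707 × 0.75 = 0.5302 in.
r_n/Ω = (0.6 × 60 × 0.5302) / 2.0 = 9.544 kip/in.
L_req = P / (r_n/Ω) = 109 / 9.544 = 11.42 in total.
Per side: 11.42 / 2 = 5.71 in.
Round up → use L = 6 in on each side.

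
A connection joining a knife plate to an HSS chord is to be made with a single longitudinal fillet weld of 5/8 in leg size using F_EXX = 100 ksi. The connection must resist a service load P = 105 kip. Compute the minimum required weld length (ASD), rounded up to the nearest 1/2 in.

L = 8 in

Throat t_e = 0.707 × 0.625 = 0.4419 in.
r_n/Ω = (0.6 × 100 × 0.4419) / 2.0 = 13.26 kip/in.
L_req = P / (r_n/Ω) = 105 / 13.26 = 7.921 in total.
Round up → use L = 8 in.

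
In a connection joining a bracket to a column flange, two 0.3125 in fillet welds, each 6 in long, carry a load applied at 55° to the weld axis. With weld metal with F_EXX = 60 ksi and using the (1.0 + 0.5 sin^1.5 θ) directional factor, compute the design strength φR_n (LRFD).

φR_n ≈ 98.1 kip

t_e = 0.707 × 0.3125 = 0.2209 in; A_we = 0.2209 × 12 = 2.651 in².
Directional factor: 1.0 + 0.5 sin^1.5(55°) = 1.371.
F_nw = 0.6 × 60 × 1.371 = 49.35 ksi.
φR_n = 0.75 × 49.35 × 2.651 = 98.12 kip.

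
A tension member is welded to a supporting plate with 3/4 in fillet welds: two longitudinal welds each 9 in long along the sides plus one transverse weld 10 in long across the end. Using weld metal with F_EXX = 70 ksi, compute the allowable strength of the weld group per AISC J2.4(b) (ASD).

R_n/Ω ≈ 337 kip

t_e = 0.707 × 0.75 = 0.5302 in.
R_nwl = 0.6 × 70 × 0.5302 × 18 = 400.9 kip (longitudinal, 2 welds).
R_nwt = 0.6 × 70 × 0.5302 × 10 = 222.7 kip (transverse, base value).
(i) R_nwl + R_nwt = 623.6 kip; (ii) 0.85 R_nwl + 1.5 R_nwt = 674.8 kip.
R_n = max = 674.8 kip [governs: (ii)]; R_n/Ω = 337.4 kip.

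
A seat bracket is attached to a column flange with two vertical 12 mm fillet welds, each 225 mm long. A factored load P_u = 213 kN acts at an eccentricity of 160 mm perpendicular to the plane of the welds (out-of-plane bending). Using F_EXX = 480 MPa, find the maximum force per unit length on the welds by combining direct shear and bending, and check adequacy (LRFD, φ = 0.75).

L_w = 2 × 225 = 450 mm; section modulus (unit throat) S = 2 × L²/6 = 16880 mm².
Direct shear f_v = P/L_w = 213×10³/450 = 473.3 N/mm.
Moment M = P × e = 213×10³ × 160 = 34080000 N·mm; bending f_b = M/S = 2020 N/mm.
f_max = √(f_v² + f_b²) = √(473.3² + 2020²) = 2074 N/mm.
φr_n = 0.75 × 0.6 × 480 × (0.707 × 12) = 1833 N/mm → NOT adequate.

f_max ≈ 2070 N/mm; NOT adequate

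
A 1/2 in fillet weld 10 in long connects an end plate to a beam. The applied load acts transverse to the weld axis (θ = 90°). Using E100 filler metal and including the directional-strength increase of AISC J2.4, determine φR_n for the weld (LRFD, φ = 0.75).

E100XX → F_EXX = 100 ksi.
t_e = 0.707 × 0.5 = 0.3535 in; A_we = 0.3535 × 10 = 3.535 in².
Directional factor: 1.0 + 0.5 sin^1.5(90°) = 1.5.
F_nw = 0.6 × 100 × 1.5 = 90 ksi.
φR_n = 0.75 × 90 × 3.535 = 238.6 kip.

φR_n ≈ 239 kip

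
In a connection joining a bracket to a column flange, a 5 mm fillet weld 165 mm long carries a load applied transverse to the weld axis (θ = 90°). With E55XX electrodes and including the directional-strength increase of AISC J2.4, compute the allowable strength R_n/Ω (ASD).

E55XX → F_EXX = 550 MPa.
t_e = 0.707 × 5 = 3.535 mm; A_we = 3.535 × 165 = 583.3 mm².
Directional factor: 1.0 + 0.5 sin^1.5(90°) = 1.5.
F_nw = 0.6 × 550 × 1.5 = 495 MPa.
R_n/Ω = (495 × 583.3) / 2.0 × 10⁻³ = 144.4 kN.

R_n/Ω ≈ 144 kN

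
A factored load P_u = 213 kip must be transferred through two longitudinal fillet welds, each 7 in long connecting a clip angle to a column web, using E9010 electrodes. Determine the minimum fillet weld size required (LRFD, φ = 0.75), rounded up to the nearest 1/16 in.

E90XX → F_EXX = 90 ksi.
Total weld length L = 14 in.
Required throat t_e = P_u / (φ × 0.6 F_EXX × L) = 213 / (0.75 × 0.6 × 90 × 14) = 0.3757 in.
Required leg w = t_e / 0.707 = 0.5313 in → use 9/16 in.

w = 9/16 in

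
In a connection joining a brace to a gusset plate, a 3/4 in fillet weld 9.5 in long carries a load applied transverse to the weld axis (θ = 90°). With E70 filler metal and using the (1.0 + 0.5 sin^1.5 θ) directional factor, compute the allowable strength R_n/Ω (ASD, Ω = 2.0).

R_n/Ω ≈ 159 kip

E70XX → F_EXX = 70 ksi.
t_e = 0.707 × 0.75 = 0.5302 in; A_we = 0.5302 × 9.5 = 5.037 in².
Directional factor: 1.0 + 0.5 sin^1.5(90°) = 1.5.
F_nw = 0.6 × 70 × 1.5 = 63 ksi.
R_n/Ω = (63 × 5.037) / 2.0 = 158.7 kip.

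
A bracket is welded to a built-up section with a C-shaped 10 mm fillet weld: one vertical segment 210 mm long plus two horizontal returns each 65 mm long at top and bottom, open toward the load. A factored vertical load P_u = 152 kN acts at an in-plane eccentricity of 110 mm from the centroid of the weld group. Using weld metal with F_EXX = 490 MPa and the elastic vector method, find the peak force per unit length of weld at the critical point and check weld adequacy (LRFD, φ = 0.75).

Total weld length L_w = 340 mm. Treat welds as unit-width lines.
Centroid: x̄ = 2×65×32.5 / 340 = 12.43 mm from the vertical weld.
Polar moment about centroid: J = I_x + I_y = [210³/12 + 2×65×105²] + [210×12.43² + 2(65³/12 + 65×20.07²)] = 2336000 mm³.
Direct shear f_v = P/L_w = 152×10³ / 340 = 447.1 N/mm (vertical).
Torsion M = P·e = 152×10³ × 110 = 16720000 N·mm.
Critical point at (x, y) = (52.57, 105) from centroid. f_tx = M·y/J = 751.7 N/mm; f_ty = M·x/J = 376.4 N/mm.
Resultant f_max = √[f_tx² + (f_v + f_ty)²] = √[751.7² + (447.1 + 376.4)²] = 1115 N/mm.
Capacity per unit length: φr_n = 0.75 × 0.6 × 490 × (0.707 × 10) = 1559 N/mm.
1115 ≤ 1559 → adequate.

f_max ≈ 1110 N/mm; adequate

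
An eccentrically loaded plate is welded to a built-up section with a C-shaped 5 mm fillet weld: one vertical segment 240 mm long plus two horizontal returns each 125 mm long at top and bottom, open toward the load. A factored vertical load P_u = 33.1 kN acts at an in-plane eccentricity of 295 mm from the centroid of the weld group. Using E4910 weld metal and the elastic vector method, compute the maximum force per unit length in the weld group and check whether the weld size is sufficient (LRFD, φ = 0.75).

E49XX → F_EXX = 490 MPa.
Total weld length L_w = 490 mm. Treat welds as unit-width lines.
Centroid: x̄ = 2×125×62.5 / 490 = 31.89 mm from the vertical weld.
Polar moment about centroid: J = I_x + I_y = [240³/12 + 2×125×120²] + [240×31.89² + 2(125³/12 + 125×30.61²)] = 5556000 mm³.
Direct shear f_v = P/L_w = 33.1×10³ / 490 = 67.55 N/mm (vertical).
Torsion M = P·e = 33.1×10³ × 295 = 9764500 N·mm.
Critical point at (x, y) = (93.11, 120) from centroid. f_tx = M·y/J = 210.9 N/mm; f_ty = M·x/J = 163.6 N/mm.
Resultant f_max = √[f_tx² + (f_v + f_ty)²] = √[210.9² + (67.55 + 163.6)²] = 312.9 N/mm.
Capacity per unit length: φr_n = 0.75 × 0.6 × 490 × (0.707 × 5) = 779.5 N/mm.
312.9 ≤ 779.5 → adequate.

f_max ≈ 313 N/mm; adequate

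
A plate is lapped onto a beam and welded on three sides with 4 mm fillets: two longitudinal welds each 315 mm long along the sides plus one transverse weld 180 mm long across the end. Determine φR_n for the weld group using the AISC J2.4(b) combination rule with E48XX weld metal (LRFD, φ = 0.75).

φR_n ≈ 495 kN

E48XX → F_EXX = 480 MPa.
t_e = 0.707 × 4 = 2.828 mm.
R_nwl = 0.6 × 480 × 2.828 × 630 × 10⁻³ = 513.1 kN (longitudinal, 2 welds).
R_nwt = 0.6 × 480 × 2.828 × 180 × 10⁻³ = 146.6 kN (transverse, base value).
(i) R_nwl + R_nwt = 659.7 kN; (ii) 0.85 R_nwl + 1.5 R_nwt = 656.1 kN.
R_n = max = 659.7 kN [governs: (i)]; φR_n = 494.8 kN.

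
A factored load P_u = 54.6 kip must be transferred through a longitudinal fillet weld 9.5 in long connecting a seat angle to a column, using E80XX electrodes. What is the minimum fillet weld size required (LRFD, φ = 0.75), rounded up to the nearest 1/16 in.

w = 1/4 in

E80XX → F_EXX = 80 ksi.
Total weld length L = 9.5 in.
Required throat t_e = P_u / (φ × 0.6 F_EXX × L) = 54.6 / (0.75 × 0.6 × 80 × 9.5) = 0.1596 in.
Required leg w = t_e / 0.707 = 0.2258 in → use 1/4 in.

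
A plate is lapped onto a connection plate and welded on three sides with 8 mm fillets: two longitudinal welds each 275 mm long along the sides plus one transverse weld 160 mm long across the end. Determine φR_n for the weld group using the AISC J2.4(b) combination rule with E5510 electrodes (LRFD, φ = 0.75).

φR_n ≈ 994 kN

E55XX → F_EXX = 550 MPa.
t_e = 0.707 × 8 = 5.656 mm.
R_nwl = 0.6 × 550 × 5.656 × 550 × 10⁻³ = 1027 kN (longitudinal, 2 welds).
R_nwt = 0.6 × 550 × 5.656 × 160 × 10⁻³ = 298.6 kN (transverse, base value).
(i) R_nwl + R_nwt = 1325 kN; (ii) 0.85 R_nwl + 1.5 R_nwt = 1321 kN.
R_n = max = 1325 kN [governs: (i)]; φR_n = 993.9 kN.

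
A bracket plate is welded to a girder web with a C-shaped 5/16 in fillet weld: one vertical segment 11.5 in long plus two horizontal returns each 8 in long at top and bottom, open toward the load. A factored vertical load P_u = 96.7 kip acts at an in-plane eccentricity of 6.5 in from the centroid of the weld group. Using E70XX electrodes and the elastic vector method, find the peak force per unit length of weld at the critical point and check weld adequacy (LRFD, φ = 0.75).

f_max ≈ 8.82 kip/in; NOT adequate

E70XX → F_EXX = 70 ksi.
Total weld length L_w = 27.5 in. Treat welds as unit-width lines.
Centroid: x̄ = 2×8×4 / 27.5 = 2.327 in from the vertical weld.
Polar moment about centroid: J = I_x + I_y = [11.5³/12 + 2×8×5.75²] + [11.5×2.327² + 2(8³/12 + 8×1.673²)] = 848.1 in³.
Direct shear f_v = P/L_w = 96.7 / 27.5 = 3.516 kip/in (vertical).
Torsion M = P·e = 96.7 × 6.5 = 628.55 kip·in.
Critical point at (x, y) = (5.673, 5.75) from centroid. f_tx = M·y/J = 4.261 kip/in; f_ty = M·x/J = 4.204 kip/in.
Resultant f_max = √[f_tx² + (f_v + f_ty)²] = √[4.261² + (3.516 + 4.204)²] = 8.818 kip/in.
Capacity per unit length: φr_n = 0.75 × 0.6 × 70 × (0.707 × 0.3125) = 6.96 kip/in.
8.818 > 6.96 → NOT adequate.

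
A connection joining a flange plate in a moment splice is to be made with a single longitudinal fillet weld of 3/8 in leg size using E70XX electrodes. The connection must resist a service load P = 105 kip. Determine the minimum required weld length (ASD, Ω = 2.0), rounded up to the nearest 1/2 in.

L = 19 in

E70XX → F_EXX = 70 ksi.
Throat t_e = 0.707 × 0.375 = 0.2651 in.
r_n/Ω = (0.6 × 70 × 0.2651) / 2.0 = 5.568 kip/in.
L_req = P / (r_n/Ω) = 105 / 5.568 = 18.86 in total.
Round up → use L = 19 in.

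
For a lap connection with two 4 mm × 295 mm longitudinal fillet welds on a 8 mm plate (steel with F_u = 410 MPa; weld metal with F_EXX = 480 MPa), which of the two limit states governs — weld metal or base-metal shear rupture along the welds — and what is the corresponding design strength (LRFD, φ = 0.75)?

t_e = 0.707 × 4 = 2.828 mm; L = 590 mm.
Weld metal: φR_n = 0.75 × 0.6 × 480 × 2.828 × 590 × 10⁻³ = 360.4 kN.
Base metal (shear rupture): φR_n = 0.75 × 0.6 × 410 × 8 × 590 × 10⁻³ = 870.8 kN.
Governing: weld metal.

φR_n ≈ 360 kN (weld metal governs)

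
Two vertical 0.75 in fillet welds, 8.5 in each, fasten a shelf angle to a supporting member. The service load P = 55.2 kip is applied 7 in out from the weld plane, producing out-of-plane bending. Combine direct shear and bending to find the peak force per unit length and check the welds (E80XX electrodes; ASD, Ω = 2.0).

E80XX → F_EXX = 80 ksi.
L_w = 2 × 8.5 = 17 in; section modulus (unit throat) S = 2 × L²/6 = 24.08 in².
Direct shear f_v = P/L_w = 55.2/17 = 3.247 kip/in.
Moment M = P × e = 55.2 × 7 = 386.4 kip·in; bending f_b = M/S = 16.04 kip/in.
f_max = √(f_v² + f_b²) = √(3.247² + 16.04²) = 16.37 kip/in.
r_n/Ω = (1/2.0) × 0.6 × 80 × (0.707 × 0.75) = 12.73 kip/in → NOT adequate.

f_max ≈ 16.4 kip/in; NOT adequate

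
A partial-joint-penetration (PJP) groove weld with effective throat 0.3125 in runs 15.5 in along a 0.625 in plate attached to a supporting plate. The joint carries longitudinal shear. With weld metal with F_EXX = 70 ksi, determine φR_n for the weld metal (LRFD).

Effective throat (given) t_e = 0.3125 in.
A_we = 0.3125 × 15.5 = 4.844 in².
F_nw = 0.6 F_EXX = 42 ksi.
φR_n = 0.75 × 42 × 4.844 = 152.6 kip.

φR_n ≈ 153 kip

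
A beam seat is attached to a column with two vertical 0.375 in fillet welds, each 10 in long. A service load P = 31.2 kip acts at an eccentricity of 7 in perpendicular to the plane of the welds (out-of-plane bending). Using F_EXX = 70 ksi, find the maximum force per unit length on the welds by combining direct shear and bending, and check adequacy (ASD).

L_w = 2 × 10 = 20 in; section modulus (unit throat) S = 2 × L²/6 = 33.33 in².
Direct shear f_v = P/L_w = 31.2/20 = 1.56 kip/in.
Moment M = P × e = 31.2 × 7 = 218.4 kip·in; bending f_b = M/S = 6.552 kip/in.
f_max = √(f_v² + f_b²) = √(1.56² + 6.552²) = 6.735 kip/in.
r_n/Ω = (1/2.0) × 0.6 × 70 × (0.707 × 0.375) = 5.568 kip/in → NOT adequate.

f_max ≈ 6.74 kip/in; NOT adequate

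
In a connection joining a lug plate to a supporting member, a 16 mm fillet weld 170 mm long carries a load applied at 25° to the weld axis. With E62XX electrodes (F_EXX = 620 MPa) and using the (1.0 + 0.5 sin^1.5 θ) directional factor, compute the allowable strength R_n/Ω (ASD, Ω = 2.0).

R_n/Ω ≈ 407 kN

t_e = 0.707 × 16 = 11.31 mm; A_we = 11.31 × 170 = 1923 mm².
Directional factor: 1.0 + 0.5 sin^1.5(25°) = 1.137.
F_nw = 0.6 × 620 × 1.137 = 423.1 MPa.
R_n/Ω = (423.1 × 1923) / 2.0 × 10⁻³ = 406.8 kN.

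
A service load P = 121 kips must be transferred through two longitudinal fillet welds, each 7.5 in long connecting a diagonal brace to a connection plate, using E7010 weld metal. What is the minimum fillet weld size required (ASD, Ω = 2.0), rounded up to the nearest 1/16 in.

E70XX → F_EXX = 70 ksi.
Total weld length L = 15 in.
Required throat t_e = P × Ω / (0.6 F_EXX × L) = 121 × 2.0 / (0.6 × 70 × 15) = 0.3841 in.
Required leg w = t_e / 0.707 = 0.5433 in → use 9/16 in.

w = 9/16 in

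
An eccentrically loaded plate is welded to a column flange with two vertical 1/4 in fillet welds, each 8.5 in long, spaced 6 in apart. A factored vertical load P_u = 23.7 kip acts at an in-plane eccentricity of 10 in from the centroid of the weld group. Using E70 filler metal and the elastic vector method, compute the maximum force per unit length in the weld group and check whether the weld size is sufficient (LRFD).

f_max ≈ 5.75 kip/in; NOT adequate

E70XX → F_EXX = 70 ksi.
Total weld length L_w = 17 in. Treat welds as unit-width lines.
Polar moment about centroid: J = 2[d³/12 + d(b/2)²] = 2[8.5³/12 + 8.5×3²] = 255.4 in³.
Direct shear f_v = P/L_w = 23.7 / 17 = 1.394 kip/in (vertical).
Torsion M = P·e = 23.7 × 10 = 237 kip·in.
Critical point at (x, y) = (3, 4.25) from centroid. f_tx = M·y/J = 3.945 kip/in; f_ty = M·x/J = 2.784 kip/in.
Resultant f_max = √[f_tx² + (f_v + f_ty)²] = √[3.945² + (1.394 + 2.784)²] = 5.746 kip/in.
Capacity per unit length: φr_n = 0.75 × 0.6 × 70 × (0.707 × 0.25) = 5.568 kip/in.
5.746 > 5.568 → NOT adequate.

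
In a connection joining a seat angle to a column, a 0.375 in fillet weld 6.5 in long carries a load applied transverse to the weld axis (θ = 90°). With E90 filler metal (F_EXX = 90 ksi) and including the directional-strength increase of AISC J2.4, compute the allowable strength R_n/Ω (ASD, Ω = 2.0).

R_n/Ω ≈ 69.8 kips

t_e = 0.707 × 0.375 = 0.2651 in; A_we = 0.2651 × 6.5 = 1.723 in².
Directional factor: 1.0 + 0.5 sin^1.5(90°) = 1.5.
F_nw = 0.6 × 90 × 1.5 = 81 ksi.
R_n/Ω = (81 × 1.723) / 2.0 = 69.79 kips.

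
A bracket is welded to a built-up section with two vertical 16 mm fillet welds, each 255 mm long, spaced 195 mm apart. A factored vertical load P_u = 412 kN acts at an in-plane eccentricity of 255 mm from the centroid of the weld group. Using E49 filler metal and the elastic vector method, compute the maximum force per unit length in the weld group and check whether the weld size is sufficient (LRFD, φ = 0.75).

E49XX → F_EXX = 490 MPa.
Total weld length L_w = 510 mm. Treat welds as unit-width lines.
Polar moment about centroid: J = 2[d³/12 + d(b/2)²] = 2[255³/12 + 255×97.5²] = 7612000 mm³.
Direct shear f_v = P/L_w = 412×10³ / 510 = 807.8 N/mm (vertical).
Torsion M = P·e = 412×10³ × 255 = 105060000 N·mm.
Critical point at (x, y) = (97.5, 127.5) from centroid. f_tx = M·y/J = 1760 N/mm; f_ty = M·x/J = 1346 N/mm.
Resultant f_max = √[f_tx² + (f_v + f_ty)²] = √[1760² + (807.8 + 1346)²] = 2781 N/mm.
Capacity per unit length: φr_n = 0.75 × 0.6 × 490 × (0.707 × 16) = 2494 N/mm.
2781 > 2494 → NOT adequate.

f_max ≈ 2780 N/mm; NOT adequate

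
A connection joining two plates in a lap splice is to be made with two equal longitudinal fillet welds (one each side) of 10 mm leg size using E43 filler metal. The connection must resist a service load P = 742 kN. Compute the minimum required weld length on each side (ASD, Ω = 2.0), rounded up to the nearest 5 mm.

L = 410 mm on each side

E43XX → F_EXX = 430 MPa.
Throat t_e = 0.707 × 10 = 7.07 mm.
r_n/Ω = (0.6 × 430 × 7.07) / 2.0 = 912 N/mm = 0.912 kN/mm.
L_req = P / (r_n/Ω) = 742 / 0.912 = 813.6 mm total.
Per side: 813.6 / 2 = 406.8 mm.
Round up → use L = 410 mm on each side.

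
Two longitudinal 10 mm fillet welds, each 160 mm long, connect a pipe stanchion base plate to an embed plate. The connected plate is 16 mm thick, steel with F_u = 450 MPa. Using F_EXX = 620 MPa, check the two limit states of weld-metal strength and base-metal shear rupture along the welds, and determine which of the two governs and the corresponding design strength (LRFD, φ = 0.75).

φR_n ≈ 631 kN (weld metal governs)

t_e = 0.707 × 10 = 7.07 mm; L = 320 mm.
Weld metal: φR_n = 0.75 × 0.6 × 620 × 7.07 × 320 × 10⁻³ = 631.2 kN.
Base metal (shear rupture): φR_n = 0.75 × 0.6 × 450 × 16 × 320 × 10⁻³ = 1037 kN.
Governing: weld metal.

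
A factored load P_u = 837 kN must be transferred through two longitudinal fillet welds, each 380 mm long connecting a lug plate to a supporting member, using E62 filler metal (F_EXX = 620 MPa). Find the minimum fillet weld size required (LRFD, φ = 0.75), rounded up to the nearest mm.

Total weld length L = 760 mm.
Required throat t_e = P_u / (φ × 0.6 F_EXX × L) = 837 / (0.75 × 0.6 × 620 × 760 × 10⁻³) = 3.947 mm.
Required leg w = t_e / 0.707 = 5.583 mm → use 6 mm.

w = 6 mm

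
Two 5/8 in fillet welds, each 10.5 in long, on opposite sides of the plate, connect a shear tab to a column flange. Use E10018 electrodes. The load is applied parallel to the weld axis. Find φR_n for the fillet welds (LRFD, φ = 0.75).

φR_n ≈ 418 kip

E100XX → F_EXX = 100 ksi.
Effective throat t_e = 0.707 × 0.625 = 0.4419 in.
Total length L = 21 in; A_we = 0.4419 × 21 = 9.279 in².
F_nw = 0.6 F_EXX = 0.6 × 100 = 60 ksi.
φR_n = 0.75 × 60 × 9.279 = 417.6 kip.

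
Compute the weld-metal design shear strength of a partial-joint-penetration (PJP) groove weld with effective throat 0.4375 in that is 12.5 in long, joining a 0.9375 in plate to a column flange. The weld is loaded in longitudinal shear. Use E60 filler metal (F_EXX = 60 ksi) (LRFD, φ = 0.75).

Effective throat (given) t_e = 0.4375 in.
A_we = 0.4375 × 12.5 = 5.469 in².
F_nw = 0.6 F_EXX = 36 ksi.
φR_n = 0.75 × 36 × 5.469 = 147.7 kips.

φR_n ≈ 148 kips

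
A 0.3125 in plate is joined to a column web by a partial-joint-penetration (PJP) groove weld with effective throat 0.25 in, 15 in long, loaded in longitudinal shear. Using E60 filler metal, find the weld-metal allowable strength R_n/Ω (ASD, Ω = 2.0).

E60XX → F_EXX = 60 ksi.
Effective throat (given) t_e = 0.25 in.
A_we = 0.25 × 15 = 3.75 in².
F_nw = 0.6 F_EXX = 36 ksi.
R_n/Ω = (36 × 3.75) / 2.0 = 67.5 kip.

R_n/Ω ≈ 67.5 kip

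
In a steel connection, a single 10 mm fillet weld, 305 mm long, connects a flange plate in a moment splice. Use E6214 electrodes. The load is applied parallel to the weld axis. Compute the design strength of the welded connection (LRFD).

E62XX → F_EXX = 620 MPa.
Effective throat t_e = 0.707 × 10 = 7.07 mm.
Total length L = 305 mm; A_we = 7.07 × 305 = 2156 mm².
F_nw = 0.6 F_EXX = 0.6 × 620 = 372 MPa.
φR_n = 0.75 × 372 × 2156 × 10⁻³ = 601.6 kN.

φR_n ≈ 602 kN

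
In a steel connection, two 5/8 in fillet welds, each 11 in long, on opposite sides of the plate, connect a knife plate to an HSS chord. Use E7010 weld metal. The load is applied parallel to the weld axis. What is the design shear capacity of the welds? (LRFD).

E70XX → F_EXX = 70 ksi.
Effective throat t_e = 0.707 × 0.625 = 0.4419 in.
Total length L = 22 in; A_we = 0.4419 × 22 = 9.721 in².
F_nw = 0.6 F_EXX = 0.6 × 70 = 42 ksi.
φR_n = 0.75 × 42 × 9.721 = 306.2 kips.

φR_n ≈ 306 kips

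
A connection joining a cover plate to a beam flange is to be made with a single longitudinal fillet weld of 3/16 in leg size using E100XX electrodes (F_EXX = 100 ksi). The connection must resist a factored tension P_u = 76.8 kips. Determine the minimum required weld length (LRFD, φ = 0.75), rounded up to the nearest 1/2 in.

Throat t_e = 0.707 × 0.1875 = 0.1326 in.
φr_n = 0.75 × 0.6 × 100 × 0.1326 = 5.965 kips/in.
L_req = P_u / φr_n = 76.8 / 5.965 = 12.87 in total.
Round up → use L = 13 in.

L = 13 in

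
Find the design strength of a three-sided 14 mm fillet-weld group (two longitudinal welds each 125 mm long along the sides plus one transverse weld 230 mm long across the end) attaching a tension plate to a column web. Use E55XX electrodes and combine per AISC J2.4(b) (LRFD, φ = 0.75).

φR_n ≈ 1370 kN

E55XX → F_EXX = 550 MPa.
t_e = 0.707 × 14 = 9.898 mm.
R_nwl = 0.6 × 550 × 9.898 × 250 × 10⁻³ = 816.6 kN (longitudinal, 2 welds).
R_nwt = 0.6 × 550 × 9.898 × 230 × 10⁻³ = 751.3 kN (transverse, base value).
(i) R_nwl + R_nwt = 1568 kN; (ii) 0.85 R_nwl + 1.5 R_nwt = 1821 kN.
R_n = max = 1821 kN [governs: (ii)]; φR_n = 1366 kN.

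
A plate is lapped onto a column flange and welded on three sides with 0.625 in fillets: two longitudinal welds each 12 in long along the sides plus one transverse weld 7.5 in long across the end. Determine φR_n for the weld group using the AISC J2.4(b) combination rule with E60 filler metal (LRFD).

φR_n ≈ 378 kip

E60XX → F_EXX = 60 ksi.
t_e = 0.707 × 0.625 = 0.4419 in.
R_nwl = 0.6 × 60 × 0.4419 × 24 = 381.8 kip (longitudinal, 2 welds).
R_nwt = 0.6 × 60 × 0.4419 × 7.5 = 119.3 kip (transverse, base value).
(i) R_nwl + R_nwt = 501.1 kip; (ii) 0.85 R_nwl + 1.5 R_nwt = 503.5 kip.
R_n = max = 503.5 kip [governs: (ii)]; φR_n = 377.6 kip.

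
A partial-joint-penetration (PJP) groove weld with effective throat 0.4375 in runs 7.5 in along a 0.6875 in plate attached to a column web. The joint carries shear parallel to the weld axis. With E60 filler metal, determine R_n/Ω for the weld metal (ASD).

R_n/Ω ≈ 59.1 kip

E60XX → F_EXX = 60 ksi.
Effective throat (given) t_e = 0.4375 in.
A_we = 0.4375 × 7.5 = 3.281 in².
F_nw = 0.6 F_EXX = 36 ksi.
R_n/Ω = (36 × 3.281) / 2.0 = 59.06 kip.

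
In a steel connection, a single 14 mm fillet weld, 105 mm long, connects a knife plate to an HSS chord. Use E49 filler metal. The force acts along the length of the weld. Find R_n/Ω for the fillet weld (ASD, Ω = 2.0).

R_n/Ω ≈ 153 kN

E49XX → F_EXX = 490 MPa.
Effective throat t_e = 0.707 × 14 = 9.898 mm.
Total length L = 105 mm; A_we = 9.898 × 105 = 1039 mm².
F_nw = 0.6 F_EXX = 0.6 × 490 = 294 MPa.
R_n = 294 × 1039 × 10⁻³ = 305.6 kN; R_n/Ω = 305.6/2.0 = 152.8 kN.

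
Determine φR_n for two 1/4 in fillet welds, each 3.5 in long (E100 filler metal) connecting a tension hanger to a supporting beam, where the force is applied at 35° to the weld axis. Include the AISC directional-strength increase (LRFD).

φR_n ≈ 67.8 kip

E100XX → F_EXX = 100 ksi.
t_e = 0.707 × 0.25 = 0.1767 in; A_we = 0.1767 × 7 = 1.237 in².
Directional factor: 1.0 + 0.5 sin^1.5(35°) = 1.217.
F_nw = 0.6 × 100 × 1.217 = 73.03 ksi.
φR_n = 0.75 × 73.03 × 1.237 = 67.77 kip.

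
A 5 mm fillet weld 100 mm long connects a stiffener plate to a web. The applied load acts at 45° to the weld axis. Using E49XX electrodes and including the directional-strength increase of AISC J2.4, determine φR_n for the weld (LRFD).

φR_n ≈ 101 kN

E49XX → F_EXX = 490 MPa.
t_e = 0.707 × 5 = 3.535 mm; A_we = 3.535 × 100 = 353.5 mm².
Directional factor: 1.0 + 0.5 sin^1.5(45°) = 1.297.
F_nw = 0.6 × 490 × 1.297 = 381.4 MPa.
φR_n = 0.75 × 381.4 × 353.5 × 10⁻³ = 101.1 kN.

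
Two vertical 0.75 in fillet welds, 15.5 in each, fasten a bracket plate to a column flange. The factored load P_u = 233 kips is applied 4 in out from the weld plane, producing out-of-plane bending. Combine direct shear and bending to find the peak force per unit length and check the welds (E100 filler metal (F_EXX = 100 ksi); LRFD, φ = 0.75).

f_max ≈ 13.9 kip/in; adequate

L_w = 2 × 15.5 = 31 in; section modulus (unit throat) S = 2 × L²/6 = 80.08 in².
Direct shear f_v = P/L_w = 233/31 = 7.516 kip/in.
Moment M = P × e = 233 × 4 = 932 kip·in; bending f_b = M/S = 11.64 kip/in.
f_max = √(f_v² + f_b²) = √(7.516² + 11.64²) = 13.85 kip/in.
φr_n = 0.75 × 0.6 × 100 × (0.707 × 0.75) = 23.86 kip/in → adequate.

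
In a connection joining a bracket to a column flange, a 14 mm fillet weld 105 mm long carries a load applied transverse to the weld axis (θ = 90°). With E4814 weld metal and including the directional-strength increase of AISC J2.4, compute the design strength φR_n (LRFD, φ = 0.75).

φR_n ≈ 337 kN

E48XX → F_EXX = 480 MPa.
t_e = 0.707 × 14 = 9.898 mm; A_we = 9.898 × 105 = 1039 mm².
Directional factor: 1.0 + 0.5 sin^1.5(90°) = 1.5.
F_nw = 0.6 × 480 × 1.5 = 432 MPa.
φR_n = 0.75 × 432 × 1039 × 10⁻³ = 336.7 kN.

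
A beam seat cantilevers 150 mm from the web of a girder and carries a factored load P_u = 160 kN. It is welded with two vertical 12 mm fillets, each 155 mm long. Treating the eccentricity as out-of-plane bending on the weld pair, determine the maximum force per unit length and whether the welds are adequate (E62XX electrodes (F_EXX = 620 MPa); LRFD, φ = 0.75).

f_max ≈ 3040 N/mm; NOT adequate

L_w = 2 × 155 = 310 mm; section modulus (unit throat) S = 2 × L²/6 = 8008 mm².
Direct shear f_v = P/L_w = 160×10³/310 = 516.1 N/mm.
Moment M = P × e = 160×10³ × 150 = 24000000 N·mm; bending f_b = M/S = 2997 N/mm.
f_max = √(f_v² + f_b²) = √(516.1² + 2997²) = 3041 N/mm.
φr_n = 0.75 × 0.6 × 620 × (0.707 × 12) = 2367 N/mm → NOT adequate.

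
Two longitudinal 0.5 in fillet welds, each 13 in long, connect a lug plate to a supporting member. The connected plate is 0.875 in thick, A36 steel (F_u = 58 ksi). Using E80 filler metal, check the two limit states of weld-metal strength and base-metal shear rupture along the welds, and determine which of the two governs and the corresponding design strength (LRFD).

φR_n ≈ 331 kips (weld metal governs)

E80XX → F_EXX = 80 ksi.
t_e = 0.707 × 0.5 = 0.3535 in; L = 26 in.
Weld metal: φR_n = 0.75 × 0.6 × 80 × 0.3535 × 26 = 330.9 kips.
Base metal (shear rupture): φR_n = 0.75 × 0.6 × 58 × 0.875 × 26 = 593.8 kips.
Governing: weld metal.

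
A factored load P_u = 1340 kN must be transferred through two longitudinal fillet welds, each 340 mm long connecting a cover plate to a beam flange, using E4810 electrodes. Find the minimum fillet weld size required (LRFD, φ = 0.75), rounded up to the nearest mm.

w = 13 mm

E48XX → F_EXX = 480 MPa.
Total weld length L = 680 mm.
Required throat t_e = P_u / (φ × 0.6 F_EXX × L) = 1340 / (0.75 × 0.6 × 480 × 680 × 10⁻³) = 9.123 mm.
Required leg w = t_e / 0.707 = 12.9 mm → use 13 mm.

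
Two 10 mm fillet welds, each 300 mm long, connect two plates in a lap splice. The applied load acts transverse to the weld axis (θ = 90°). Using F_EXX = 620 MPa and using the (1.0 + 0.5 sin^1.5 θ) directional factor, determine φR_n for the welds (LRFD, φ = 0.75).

t_e = 0.707 × 10 = 7.07 mm; A_we = 7.07 × 600 = 4242 mm².
Directional factor: 1.0 + 0.5 sin^1.5(90°) = 1.5.
F_nw = 0.6 × 620 × 1.5 = 558 MPa.
φR_n = 0.75 × 558 × 4242 × 10⁻³ = 1775 kN.

φR_n ≈ 1780 kN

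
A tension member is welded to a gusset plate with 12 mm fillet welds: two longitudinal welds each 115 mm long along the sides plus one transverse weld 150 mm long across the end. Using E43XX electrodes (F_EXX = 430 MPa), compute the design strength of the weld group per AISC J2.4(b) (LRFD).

t_e = 0.707 × 12 = 8.484 mm.
R_nwl = 0.6 × 430 × 8.484 × 230 × 10⁻³ = 503.4 kN (longitudinal, 2 welds).
R_nwt = 0.6 × 430 × 8.484 × 150 × 10⁻³ = 328.3 kN (transverse, base value).
(i) R_nwl + R_nwt = 831.8 kN; (ii) 0.85 R_nwl + 1.5 R_nwt = 920.4 kN.
R_n = max = 920.4 kN [governs: (ii)]; φR_n = 690.3 kN.

φR_n ≈ 690 kN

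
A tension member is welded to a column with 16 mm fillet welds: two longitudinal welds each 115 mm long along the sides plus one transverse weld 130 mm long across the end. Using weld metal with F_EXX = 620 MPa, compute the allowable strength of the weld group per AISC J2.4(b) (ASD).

R_n/Ω ≈ 822 kN

t_e = 0.707 × 16 = 11.31 mm.
R_nwl = 0.6 × 620 × 11.31 × 230 × 10⁻³ = 967.9 kN (longitudinal, 2 welds).
R_nwt = 0.6 × 620 × 11.31 × 130 × 10⁻³ = 547 kN (transverse, base value).
(i) R_nwl + R_nwt = 1515 kN; (ii) 0.85 R_nwl + 1.5 R_nwt = 1643 kN.
R_n = max = 1643 kN [governs: (ii)]; R_n/Ω = 821.6 kN.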